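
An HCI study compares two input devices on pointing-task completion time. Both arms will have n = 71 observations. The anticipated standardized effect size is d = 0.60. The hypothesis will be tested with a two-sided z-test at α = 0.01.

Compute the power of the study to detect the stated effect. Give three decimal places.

Power ≈ 0.841

Noncentrality parameter: δ = d·√(n/2) = 0.60 × √(71/2) = 3.5749
Two-sided α = 0.01 → critical value z_{0.005} = 2.576.
Power = Φ(δ − 2.576) + Φ(−δ − 2.576) = Φ(0.999) + Φ(-6.151) = 0.8411 + 0.0000 = 0.8411.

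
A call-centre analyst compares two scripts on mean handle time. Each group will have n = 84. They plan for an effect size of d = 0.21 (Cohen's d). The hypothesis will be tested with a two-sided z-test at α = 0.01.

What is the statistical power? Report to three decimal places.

Power ≈ 0.112

Noncentrality parameter: δ = d·√(n/2) = 0.21 × √(84/2) = 1.3610
Two-sided α = 0.01 → critical value z_{0.005} = 2.576.
Power = Φ(δ − 2.576) + Φ(−δ − 2.576) = Φ(-1.215) + Φ(-3.937) = 0.1122 + 0.0000 = 0.1122.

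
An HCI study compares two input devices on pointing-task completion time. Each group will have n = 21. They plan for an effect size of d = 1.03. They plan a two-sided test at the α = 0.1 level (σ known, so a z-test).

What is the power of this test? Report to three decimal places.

Power ≈ 0.955

Noncentrality parameter: δ = d·√(n/2) = 1.03 × √(21/2) = 3.3376
Two-sided α = 0.1 → critical value z_{0.05} = 1.645.
Power = Φ(δ − 1.645) + Φ(−δ − 1.645) = Φ(1.693) + Φ(-4.982) = 0.9547 + 0.0000 = 0.9547.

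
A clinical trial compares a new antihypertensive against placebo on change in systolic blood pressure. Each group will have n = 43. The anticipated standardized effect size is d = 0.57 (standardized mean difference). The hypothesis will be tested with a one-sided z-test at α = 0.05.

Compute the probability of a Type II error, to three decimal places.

Noncentrality parameter: λ = d·√(n/2) = 0.57 × √(43/2) = 2.6430
One-sided α = 0.05 → critical value z_{0.05} = 1.645.
Power = Φ(λ − 1.645) = Φ(0.998) = 0.8409.
Type II error: β = 1 − power = 1 − 0.8409 = 0.1591.

β ≈ 0.159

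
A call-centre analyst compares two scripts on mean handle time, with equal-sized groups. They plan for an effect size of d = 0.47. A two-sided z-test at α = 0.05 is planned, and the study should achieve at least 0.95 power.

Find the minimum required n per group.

n = 118 per group

For power 0.95 need Φ(δ − z_{0.025}) = 0.95, so δ = z_{0.025} + z_{0.05} = 1.960 + 1.645 = 3.605.
(For δ > 0 the lower-tail rejection region contributes negligibly to power, so the one-term inversion is standard.)
δ = d·√(n/2) ⇒ n = 2(δ/d)² = 2 × (3.605 / 0.47)² = 117.65.
Rounding up, n = 118 per group.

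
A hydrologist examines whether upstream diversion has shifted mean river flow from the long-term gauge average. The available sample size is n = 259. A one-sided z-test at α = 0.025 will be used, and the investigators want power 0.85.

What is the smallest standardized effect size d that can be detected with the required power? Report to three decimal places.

d ≈ 0.186

Need Φ(δ − 1.960) = 0.85, so δ = 1.960 + 1.036 = 2.996.
δ = d·√n ⇒ d = δ/√n = 2.996/√259 = 0.1862.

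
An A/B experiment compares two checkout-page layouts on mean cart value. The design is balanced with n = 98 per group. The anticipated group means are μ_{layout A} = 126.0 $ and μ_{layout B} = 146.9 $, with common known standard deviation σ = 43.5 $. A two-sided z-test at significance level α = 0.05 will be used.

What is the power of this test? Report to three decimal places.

Power ≈ 0.920

Standardized effect: d = |μ_{layout A} − μ_{layout B}| / σ = |126.0 − 146.9| / 43.5 = 0.4805
Noncentrality parameter: δ = d·√(n/2) = 0.4805 × √(98/2) = 3.3632
Two-sided α = 0.05 → critical value z_{0.025} = 1.960.
Power = Φ(δ − 1.960) + Φ(−δ − 1.960) = Φ(1.403) + Φ(-5.323) = 0.9197 + 0.0000 = 0.9197.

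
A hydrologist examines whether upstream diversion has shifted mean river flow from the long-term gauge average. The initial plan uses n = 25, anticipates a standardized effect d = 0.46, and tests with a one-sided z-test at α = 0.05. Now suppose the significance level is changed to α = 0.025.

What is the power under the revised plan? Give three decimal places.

Power ≈ 0.633

δ = d·√n = 0.46 × √25 = 2.3000 (unchanged). New critical value: z_{0.025} = 1.960.
Revised power = Φ(δ − 1.960) = Φ(0.340) = 0.6331.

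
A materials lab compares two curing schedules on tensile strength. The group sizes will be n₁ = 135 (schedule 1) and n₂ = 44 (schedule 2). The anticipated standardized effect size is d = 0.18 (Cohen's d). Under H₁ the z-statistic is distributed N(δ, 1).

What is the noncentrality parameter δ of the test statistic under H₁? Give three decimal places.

The noncentrality parameter scales effect size by the design's sample-size factor: δ = d / √(1/n₁ + 1/n₂) = 0.18 / √(1/135 + 1/44) = 1.0369

δ ≈ 1.037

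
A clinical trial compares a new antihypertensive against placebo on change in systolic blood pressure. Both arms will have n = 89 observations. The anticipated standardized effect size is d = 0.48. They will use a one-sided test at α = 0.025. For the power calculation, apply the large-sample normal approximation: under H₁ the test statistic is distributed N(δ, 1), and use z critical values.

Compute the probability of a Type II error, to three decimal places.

Noncentrality parameter: δ = d·√(n/2) = 0.48 × √(89/2) = 3.2020
One-sided α = 0.025 → critical value z_{0.025} = 1.960.
Power = P(Z > 1.960 − δ) = Φ(1.242) = 0.8929.
Type II error: β = 1 − power = 1 − 0.8929 = 0.1071.

β ≈ 0.107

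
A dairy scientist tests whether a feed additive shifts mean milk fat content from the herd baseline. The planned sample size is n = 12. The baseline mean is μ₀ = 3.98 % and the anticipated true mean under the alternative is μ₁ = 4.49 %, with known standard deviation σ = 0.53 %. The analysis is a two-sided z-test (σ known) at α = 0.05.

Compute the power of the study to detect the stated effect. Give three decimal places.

Standardized effect: d = |μ₁ − μ₀| / σ = |4.49 − 3.98| / 0.53 = 0.9623
Noncentrality parameter: δ = d·√n = 0.9623 × √12 = 3.3334
Two-sided α = 0.05 → critical value z_{0.025} = 1.960.
Power = Φ(δ − 1.960) + Φ(−δ − 1.960) = Φ(1.373) + Φ(-5.293) = 0.9152 + 0.0000 = 0.9152.

Power ≈ 0.915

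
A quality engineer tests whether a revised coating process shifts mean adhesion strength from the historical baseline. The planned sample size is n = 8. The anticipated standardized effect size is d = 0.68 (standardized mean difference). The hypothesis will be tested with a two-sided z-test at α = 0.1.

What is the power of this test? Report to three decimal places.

Noncentrality parameter: δ = d·√n = 0.68 × √8 = 1.9233
Two-sided α = 0.1 → critical value z_{0.05} = 1.645.
Power = Φ(δ − 1.645) + Φ(−δ − 1.645) = Φ(0.278) + Φ(-3.568) = 0.6097 + 0.0002 = 0.6099.

Power ≈ 0.610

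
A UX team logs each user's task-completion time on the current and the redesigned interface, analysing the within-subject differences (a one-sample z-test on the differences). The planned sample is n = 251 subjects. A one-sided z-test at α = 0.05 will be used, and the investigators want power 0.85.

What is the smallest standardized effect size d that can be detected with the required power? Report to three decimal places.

d ≈ 0.169

Required noncentrality: δ = z_{0.05} + z_{0.15} = 1.645 + 1.036 = 2.681.
δ = d·√n ⇒ d = δ/√n = 2.681/√251 = 0.1692.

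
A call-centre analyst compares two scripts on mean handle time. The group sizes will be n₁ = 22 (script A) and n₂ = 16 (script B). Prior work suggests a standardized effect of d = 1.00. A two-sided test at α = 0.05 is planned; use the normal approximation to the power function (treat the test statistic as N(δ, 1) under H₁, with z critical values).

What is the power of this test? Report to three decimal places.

Noncentrality parameter: δ = d / √(1/n₁ + 1/n₂) = 1.00 / √(1/22 + 1/16) = 3.0435
Two-sided α = 0.05 → critical value z_{0.025} = 1.960.
Power = Φ(δ − 1.960) + Φ(−δ − 1.960) = Φ(1.084) + Φ(-5.004) = 0.8607 + 0.0000 = 0.8607.

Power ≈ 0.861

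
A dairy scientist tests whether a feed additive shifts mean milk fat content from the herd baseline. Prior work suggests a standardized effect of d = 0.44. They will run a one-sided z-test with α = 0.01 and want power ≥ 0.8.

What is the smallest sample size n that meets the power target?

Set Φ(δ − 2.326) = 0.8; then δ − 2.326 = Φ⁻¹(0.8) = 0.842, giving δ = 3.168.
δ = d·√n ⇒ n = (δ/d)² = (3.168 / 0.44)² = 51.84.
Round up to the next whole unit.

n = 52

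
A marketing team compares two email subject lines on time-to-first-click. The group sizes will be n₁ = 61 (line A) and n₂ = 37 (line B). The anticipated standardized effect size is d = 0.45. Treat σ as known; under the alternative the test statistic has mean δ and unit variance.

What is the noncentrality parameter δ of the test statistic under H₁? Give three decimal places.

δ ≈ 2.160

The noncentrality parameter scales effect size by the design's sample-size factor: δ = d / √(1/n₁ + 1/n₂) = 0.45 / √(1/61 + 1/37) = 2.1596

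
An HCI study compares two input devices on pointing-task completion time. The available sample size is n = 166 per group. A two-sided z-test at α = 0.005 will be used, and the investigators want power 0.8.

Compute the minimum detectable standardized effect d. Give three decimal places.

Required noncentrality: δ = z_{0.0025} + z_{0.20} = 2.807 + 0.842 = 3.649.
(Lower-tail contribution to power is negligible for δ > 0.)
δ = d·√(n/2) ⇒ d = δ/√(n/2) = 3.649/√(166/2) = 0.4005.

d ≈ 0.400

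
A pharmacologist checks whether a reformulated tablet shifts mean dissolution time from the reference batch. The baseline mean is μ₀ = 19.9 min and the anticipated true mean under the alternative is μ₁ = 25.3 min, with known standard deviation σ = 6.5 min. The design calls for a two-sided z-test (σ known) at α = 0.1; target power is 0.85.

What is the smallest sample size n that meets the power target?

Standardized effect: d = |μ₁ − μ₀| / σ = |25.3 − 19.9| / 6.5 = 0.8308
Set Φ(δ − 1.645) = 0.85; then δ − 1.645 = Φ⁻¹(0.85) = 1.036, giving δ = 2.681.
(Ignoring the negligible lower-tail rejection probability gives the usual closed-form inversion.)
δ = d·√n ⇒ n = (δ/d)² = (2.681 / 0.8308)² = 10.42.
Rounding up, n = 11.

n = 11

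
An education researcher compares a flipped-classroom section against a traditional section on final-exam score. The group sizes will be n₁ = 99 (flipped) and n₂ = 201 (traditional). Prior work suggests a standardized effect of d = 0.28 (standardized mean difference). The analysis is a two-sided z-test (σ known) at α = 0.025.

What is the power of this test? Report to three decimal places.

Power ≈ 0.516

Noncentrality parameter: δ = d / √(1/n₁ + 1/n₂) = 0.28 / √(1/99 + 1/201) = 2.2804
Two-sided α = 0.025 → critical value z_{0.0125} = 2.241.
Power = Φ(δ − 2.241) + Φ(−δ − 2.241) = Φ(0.039) + Φ(-4.522) = 0.5156 + 0.0000 = 0.5156.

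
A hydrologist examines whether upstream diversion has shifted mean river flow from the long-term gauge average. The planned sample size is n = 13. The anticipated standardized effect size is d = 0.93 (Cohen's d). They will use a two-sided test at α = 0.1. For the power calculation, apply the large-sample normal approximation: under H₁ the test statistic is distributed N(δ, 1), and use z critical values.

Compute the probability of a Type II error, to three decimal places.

Noncentrality parameter: δ = d·√n = 0.93 × √13 = 3.3532
Critical value for a two-sided test at α = 0.1: z_{α/2} = 1.645.
Power = Φ(δ − 1.645) + Φ(−δ − 1.645) = Φ(1.708) + Φ(-4.998) = 0.9562 + 0.0000 = 0.9562.
Type II error: β = 1 − power = 1 − 0.9562 = 0.0438.

β ≈ 0.044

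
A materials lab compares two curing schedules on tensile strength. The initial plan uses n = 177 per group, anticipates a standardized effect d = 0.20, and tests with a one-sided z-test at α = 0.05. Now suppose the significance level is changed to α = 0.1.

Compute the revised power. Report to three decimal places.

δ = d·√(n/2) = 0.20 × √(177/2) = 1.8815 (unchanged). New critical value: z_{0.1} = 1.282.
Revised power = P(Z > 1.282 − δ) = Φ(0.600) = 0.7257.

Power ≈ 0.726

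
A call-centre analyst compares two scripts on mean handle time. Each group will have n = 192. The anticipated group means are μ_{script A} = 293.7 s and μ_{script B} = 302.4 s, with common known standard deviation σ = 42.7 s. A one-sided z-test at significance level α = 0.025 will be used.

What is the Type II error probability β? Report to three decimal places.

β ≈ 0.486

Standardized effect: d = |μ_{script A} − μ_{script B}| / σ = |293.7 − 302.4| / 42.7 = 0.2037
Noncentrality parameter: δ = d·√(n/2) = 0.2037 × √(192/2) = 1.9963
Critical value for a one-sided test at α = 0.025: z_α = 1.960.
Power = P(Z > 1.960 − δ) = Φ(0.036) = 0.5145.
Type II error: β = 1 − power = 1 − 0.5145 = 0.4855.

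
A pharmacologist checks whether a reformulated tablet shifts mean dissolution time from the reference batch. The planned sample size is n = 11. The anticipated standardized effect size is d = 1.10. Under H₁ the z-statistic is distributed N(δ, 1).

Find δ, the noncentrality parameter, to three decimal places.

The noncentrality parameter scales effect size by the design's sample-size factor: δ = d·√n = 1.10 × √11 = 3.6483

δ ≈ 3.648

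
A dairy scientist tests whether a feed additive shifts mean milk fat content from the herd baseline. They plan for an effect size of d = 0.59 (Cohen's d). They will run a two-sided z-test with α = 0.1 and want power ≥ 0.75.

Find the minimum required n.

n = 16

Set Φ(δ − 1.645) = 0.75; then δ − 1.645 = Φ⁻¹(0.75) = 0.674, giving δ = 2.319.
(For δ > 0 the lower-tail rejection region contributes negligibly to power, so the one-term inversion is standard.)
δ = d·√n ⇒ n = (δ/d)² = (2.319 / 0.59)² = 15.45.
Round up to the next whole unit.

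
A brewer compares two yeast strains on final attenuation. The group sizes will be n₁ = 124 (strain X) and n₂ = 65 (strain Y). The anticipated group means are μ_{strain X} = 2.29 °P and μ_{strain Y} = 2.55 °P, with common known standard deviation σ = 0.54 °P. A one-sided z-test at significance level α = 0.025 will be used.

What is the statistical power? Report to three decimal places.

Standardized effect: d = |μ_{strain X} − μ_{strain Y}| / σ = |2.29 − 2.55| / 0.54 = 0.4815
Noncentrality parameter: δ = d / √(1/n₁ + 1/n₂) = 0.4815 / √(1/124 + 1/65) = 3.1442
Critical value for a one-sided test at α = 0.025: z_α = 1.960.
Power = P(Z > 1.960 − δ) = Φ(1.184) = 0.8818.

Power ≈ 0.882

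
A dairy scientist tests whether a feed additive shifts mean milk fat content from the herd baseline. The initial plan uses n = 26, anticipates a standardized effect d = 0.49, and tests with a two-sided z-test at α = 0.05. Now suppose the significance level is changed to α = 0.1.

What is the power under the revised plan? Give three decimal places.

δ = d·√n = 0.49 × √26 = 2.4985 (unchanged). New critical value: z_{0.05} = 1.645.
Revised power = Φ(δ − 1.645) + Φ(−δ − 1.645) = Φ(0.854) + Φ(-4.143) = 0.8034 + 0.0000 = 0.8034.

Power ≈ 0.803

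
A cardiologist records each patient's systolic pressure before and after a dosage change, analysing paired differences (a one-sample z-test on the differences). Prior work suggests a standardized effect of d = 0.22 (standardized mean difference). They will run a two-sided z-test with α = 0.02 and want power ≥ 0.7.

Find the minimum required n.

n = 168

Set Φ(δ − 2.326) = 0.7; then δ − 2.326 = Φ⁻¹(0.7) = 0.524, giving δ = 2.851.
(The Φ(−δ − z_{α/2}) term is vanishingly small for δ > 0 and is dropped in the standard sample-size formula.)
δ = d·√n ⇒ n = (δ/d)² = (2.851 / 0.22)² = 167.91.
Round up to the next whole unit.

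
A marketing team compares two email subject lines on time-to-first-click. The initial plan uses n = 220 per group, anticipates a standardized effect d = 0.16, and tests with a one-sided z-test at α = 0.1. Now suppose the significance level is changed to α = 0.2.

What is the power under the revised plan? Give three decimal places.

Power ≈ 0.799

δ = d·√(n/2) = 0.16 × √(220/2) = 1.6781 (unchanged). New critical value: z_{0.2} = 0.842.
Revised power = Φ(δ − 0.842) = Φ(0.836) = 0.7986.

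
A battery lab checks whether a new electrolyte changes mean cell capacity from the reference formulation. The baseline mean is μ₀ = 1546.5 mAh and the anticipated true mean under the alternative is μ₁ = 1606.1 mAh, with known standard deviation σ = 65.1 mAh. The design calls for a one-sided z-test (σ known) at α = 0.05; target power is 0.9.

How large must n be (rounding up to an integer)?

n = 11

Standardized effect: d = |μ₁ − μ₀| / σ = |1606.1 − 1546.5| / 65.1 = 0.9155
For power 0.9 need Φ(δ − z_{0.05}) = 0.9, so δ = z_{0.05} + z_{0.10} = 1.645 + 1.282 = 2.926.
δ = d·√n ⇒ n = (δ/d)² = (2.926 / 0.9155)² = 10.22.
Round up to the next whole unit.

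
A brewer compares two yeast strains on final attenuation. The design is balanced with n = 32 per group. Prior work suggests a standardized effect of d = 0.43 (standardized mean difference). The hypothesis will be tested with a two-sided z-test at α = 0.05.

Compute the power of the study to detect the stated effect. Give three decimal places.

Noncentrality parameter: δ = d·√(n/2) = 0.43 × √(32/2) = 1.7200
Critical value for a two-sided test at α = 0.05: z_{α/2} = 1.960.
Power = Φ(δ − 1.960) + Φ(−δ − 1.960) = Φ(-0.240) + Φ(-3.680) = 0.4052 + 0.0001 = 0.4053.

Power ≈ 0.405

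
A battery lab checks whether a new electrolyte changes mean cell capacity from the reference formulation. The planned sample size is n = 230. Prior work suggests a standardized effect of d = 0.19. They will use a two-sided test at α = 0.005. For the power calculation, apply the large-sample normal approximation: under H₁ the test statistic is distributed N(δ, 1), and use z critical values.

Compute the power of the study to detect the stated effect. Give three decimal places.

Power ≈ 0.530

Noncentrality parameter: δ = d·√n = 0.19 × √230 = 2.8815
Two-sided α = 0.005 → critical value z_{0.0025} = 2.807.
Power = Φ(δ − 2.807) + Φ(−δ − 2.807) = Φ(0.074) + Φ(-5.689) = 0.5297 + 0.0000 = 0.5297.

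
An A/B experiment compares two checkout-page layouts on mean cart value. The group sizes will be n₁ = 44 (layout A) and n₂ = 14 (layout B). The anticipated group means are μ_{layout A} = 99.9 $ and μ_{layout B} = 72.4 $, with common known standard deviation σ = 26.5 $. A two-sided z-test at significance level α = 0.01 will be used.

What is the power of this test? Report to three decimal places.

Power ≈ 0.790

Standardized effect: d = |μ_{layout A} − μ_{layout B}| / σ = |99.9 − 72.4| / 26.5 = 1.0377
Noncentrality parameter: δ = d / √(1/n₁ + 1/n₂) = 1.0377 / √(1/44 + 1/14) = 3.3819
Two-sided α = 0.01 → critical value z_{0.005} = 2.576.
Power = Φ(δ − 2.576) + Φ(−δ − 2.576) = Φ(0.806) + Φ(-5.958) = 0.7899 + 0.0000 = 0.7899.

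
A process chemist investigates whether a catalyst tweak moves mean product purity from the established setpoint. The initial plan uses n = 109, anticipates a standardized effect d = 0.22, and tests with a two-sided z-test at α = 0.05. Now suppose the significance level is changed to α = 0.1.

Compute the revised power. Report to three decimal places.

δ = d·√n = 0.22 × √109 = 2.2969 (unchanged). New critical value: z_{0.05} = 1.645.
Revised power = Φ(δ − 1.645) + Φ(−δ − 1.645) = Φ(0.652) + Φ(-3.942) = 0.7428 + 0.0000 = 0.7428.

Power ≈ 0.743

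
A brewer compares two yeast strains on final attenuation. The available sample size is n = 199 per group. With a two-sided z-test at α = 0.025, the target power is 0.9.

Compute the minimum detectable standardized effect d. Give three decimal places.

Required noncentrality: δ = z_{0.0125} + z_{0.10} = 2.241 + 1.282 = 3.523.
(Lower-tail contribution to power is negligible for δ > 0.)
δ = d·√(n/2) ⇒ d = δ/√(n/2) = 3.523/√(199/2) = 0.3532.

d ≈ 0.353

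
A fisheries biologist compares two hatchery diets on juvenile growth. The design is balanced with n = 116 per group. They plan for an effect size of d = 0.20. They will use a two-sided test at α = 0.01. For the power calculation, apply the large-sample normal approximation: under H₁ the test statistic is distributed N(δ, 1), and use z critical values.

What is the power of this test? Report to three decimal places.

Power ≈ 0.146

Noncentrality parameter: δ = d·√(n/2) = 0.20 × √(116/2) = 1.5232
Two-sided α = 0.01 → critical value z_{0.005} = 2.576.
Power = Φ(δ − 2.576) + Φ(−δ − 2.576) = Φ(-1.053) + Φ(-4.099) = 0.1462 + 0.0000 = 0.1463.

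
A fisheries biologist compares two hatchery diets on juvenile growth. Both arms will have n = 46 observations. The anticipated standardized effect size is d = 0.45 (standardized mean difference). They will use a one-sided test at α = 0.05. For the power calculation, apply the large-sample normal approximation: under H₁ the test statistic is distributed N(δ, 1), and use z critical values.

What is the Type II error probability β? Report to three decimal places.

β ≈ 0.304

Noncentrality parameter: δ = d·√(n/2) = 0.45 × √(46/2) = 2.1581
One-sided α = 0.05 → critical value z_{0.05} = 1.645.
Power = Φ(δ − 1.645) = Φ(0.513) = 0.6961.
Type II error: β = 1 − power = 1 − 0.6961 = 0.3039.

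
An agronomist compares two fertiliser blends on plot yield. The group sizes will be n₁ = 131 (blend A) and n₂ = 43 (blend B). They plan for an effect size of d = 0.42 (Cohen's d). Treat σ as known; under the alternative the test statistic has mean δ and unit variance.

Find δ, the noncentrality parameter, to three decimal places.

δ ≈ 2.390

The noncentrality parameter scales effect size by the design's sample-size factor: δ = d / √(1/n₁ + 1/n₂) = 0.42 / √(1/131 + 1/43) = 2.3897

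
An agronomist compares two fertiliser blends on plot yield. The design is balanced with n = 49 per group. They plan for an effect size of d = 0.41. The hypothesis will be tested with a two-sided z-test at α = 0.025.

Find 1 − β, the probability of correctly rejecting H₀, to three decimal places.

Power ≈ 0.416

Noncentrality parameter: δ = d·√(n/2) = 0.41 × √(49/2) = 2.0294
Two-sided α = 0.025 → critical value z_{0.0125} = 2.241.
Power = Φ(δ − 2.241) + Φ(−δ − 2.241) = Φ(-0.212) + Φ(-4.271) = 0.4161 + 0.0000 = 0.4161.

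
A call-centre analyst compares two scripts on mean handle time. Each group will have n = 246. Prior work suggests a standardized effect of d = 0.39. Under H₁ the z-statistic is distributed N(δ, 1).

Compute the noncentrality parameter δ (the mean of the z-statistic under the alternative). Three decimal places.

The noncentrality parameter scales effect size by the design's sample-size factor: δ = d·√(n/2) = 0.39 × √(246/2) = 4.3253

δ ≈ 4.325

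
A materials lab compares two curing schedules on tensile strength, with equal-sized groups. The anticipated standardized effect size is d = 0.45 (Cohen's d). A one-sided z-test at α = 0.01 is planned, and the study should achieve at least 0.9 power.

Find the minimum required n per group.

For power 0.9 need Φ(δ − z_{0.01}) = 0.9, so δ = z_{0.01} + z_{0.10} = 2.326 + 1.282 = 3.608.
δ = d·√(n/2) ⇒ n = 2(δ/d)² = 2 × (3.608 / 0.45)² = 128.56.
Rounding up, n = 129 per group.

n = 129 per group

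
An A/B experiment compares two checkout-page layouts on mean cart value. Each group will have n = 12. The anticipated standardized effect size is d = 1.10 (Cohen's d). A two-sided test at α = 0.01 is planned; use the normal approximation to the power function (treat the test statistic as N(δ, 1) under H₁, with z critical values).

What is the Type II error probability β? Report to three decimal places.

Noncentrality parameter: δ = d·√(n/2) = 1.10 × √(12/2) = 2.6944
Two-sided α = 0.01 → critical value z_{0.005} = 2.576.
Power = Φ(δ − 2.576) + Φ(−δ − 2.576) = Φ(0.119) + Φ(-5.270) = 0.5472 + 0.0000 = 0.5472.
Type II error: β = 1 − power = 1 − 0.5472 = 0.4528.

β ≈ 0.453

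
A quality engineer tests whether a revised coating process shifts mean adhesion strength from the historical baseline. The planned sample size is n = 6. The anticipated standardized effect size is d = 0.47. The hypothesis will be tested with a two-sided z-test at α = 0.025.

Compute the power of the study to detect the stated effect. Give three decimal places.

Power ≈ 0.138

Noncentrality parameter: δ = d·√n = 0.47 × √6 = 1.1513
Critical value for a two-sided test at α = 0.025: z_{α/2} = 2.241.
Power = Φ(δ − 2.241) + Φ(−δ − 2.241) = Φ(-1.090) + Φ(-3.393) = 0.1378 + 0.0003 = 0.1382.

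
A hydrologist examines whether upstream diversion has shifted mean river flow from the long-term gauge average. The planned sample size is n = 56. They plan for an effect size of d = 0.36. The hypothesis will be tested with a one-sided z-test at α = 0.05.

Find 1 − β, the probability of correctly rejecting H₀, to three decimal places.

Noncentrality parameter: δ = d·√n = 0.36 × √56 = 2.6940
Critical value for a one-sided test at α = 0.05: z_α = 1.645.
Power = P(Z > 1.645 − δ) = Φ(1.049) = 0.8529.

Power ≈ 0.853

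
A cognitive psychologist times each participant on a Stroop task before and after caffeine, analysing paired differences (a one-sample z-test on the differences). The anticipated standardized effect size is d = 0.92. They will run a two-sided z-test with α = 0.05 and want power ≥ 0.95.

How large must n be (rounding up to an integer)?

n = 16

For power 0.95 need Φ(δ − z_{0.025}) = 0.95, so δ = z_{0.025} + z_{0.05} = 1.960 + 1.645 = 3.605.
(For δ > 0 the lower-tail rejection region contributes negligibly to power, so the one-term inversion is standard.)
δ = d·√n ⇒ n = (δ/d)² = (3.605 / 0.92)² = 15.35.
Round up to the next whole unit.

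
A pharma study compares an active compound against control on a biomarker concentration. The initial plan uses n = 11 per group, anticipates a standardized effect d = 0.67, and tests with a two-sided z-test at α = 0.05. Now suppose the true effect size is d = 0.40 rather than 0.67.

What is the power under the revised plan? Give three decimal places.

Power ≈ 0.155

With d = 0.40: δ = d·√(n/2) = 0.40 × √(11/2) = 0.9381. Critical value z_{0.025} = 1.960.
Revised power = Φ(δ − 1.960) + Φ(−δ − 1.960) = Φ(-1.022) + Φ(-2.898) = 0.1534 + 0.0019 = 0.1553.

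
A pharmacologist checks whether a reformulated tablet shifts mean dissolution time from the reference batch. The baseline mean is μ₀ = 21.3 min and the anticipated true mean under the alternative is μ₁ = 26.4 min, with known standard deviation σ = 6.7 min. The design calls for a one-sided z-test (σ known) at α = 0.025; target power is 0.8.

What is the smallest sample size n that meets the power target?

n = 14

Standardized effect: d = |μ₁ − μ₀| / σ = |26.4 − 21.3| / 6.7 = 0.7612
For power 0.8 need Φ(δ − z_{0.025}) = 0.8, so δ = z_{0.025} + z_{0.20} = 1.960 + 0.842 = 2.802.
δ = d·√n ⇒ n = (δ/d)² = (2.802 / 0.7612)² = 13.55.
Rounding up, n = 14.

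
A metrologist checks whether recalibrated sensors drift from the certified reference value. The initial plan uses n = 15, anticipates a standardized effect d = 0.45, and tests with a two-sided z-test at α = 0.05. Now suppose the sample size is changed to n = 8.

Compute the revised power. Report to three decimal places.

With n = 8: δ = d·√n = 0.45 × √8 = 1.2728. Critical value z_{0.025} = 1.960.
Revised power = Φ(δ − 1.960) + Φ(−δ − 1.960) = Φ(-0.687) + Φ(-3.233) = 0.2460 + 0.0006 = 0.2466.

Power ≈ 0.247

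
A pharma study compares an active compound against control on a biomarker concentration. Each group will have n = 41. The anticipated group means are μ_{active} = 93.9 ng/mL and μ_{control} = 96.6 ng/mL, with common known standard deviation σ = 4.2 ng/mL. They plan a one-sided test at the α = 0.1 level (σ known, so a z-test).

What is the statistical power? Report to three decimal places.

Power ≈ 0.948

Standardized effect: d = |μ_{active} − μ_{control}| / σ = |93.9 − 96.6| / 4.2 = 0.6429
Noncentrality parameter: δ = d·√(n/2) = 0.6429 × √(41/2) = 2.9107
Critical value for a one-sided test at α = 0.1: z_α = 1.282.
Power = Φ(δ − 1.282) = Φ(1.629) = 0.9484.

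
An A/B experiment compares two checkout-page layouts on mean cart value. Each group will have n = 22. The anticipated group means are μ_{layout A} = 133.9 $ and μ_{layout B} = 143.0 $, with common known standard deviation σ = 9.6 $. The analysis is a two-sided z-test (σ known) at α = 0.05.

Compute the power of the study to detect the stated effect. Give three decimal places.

Power ≈ 0.882

Standardized effect: d = |μ_{layout A} − μ_{layout B}| / σ = |133.9 − 143.0| / 9.6 = 0.9479
Noncentrality parameter: λ = d·√(n/2) = 0.9479 × √(22/2) = 3.1439
Critical value for a two-sided test at α = 0.05: z_{α/2} = 1.960.
Power = Φ(λ − 1.960) + Φ(−λ − 1.960) = Φ(1.184) + Φ(-5.104) = 0.8818 + 0.0000 = 0.8818.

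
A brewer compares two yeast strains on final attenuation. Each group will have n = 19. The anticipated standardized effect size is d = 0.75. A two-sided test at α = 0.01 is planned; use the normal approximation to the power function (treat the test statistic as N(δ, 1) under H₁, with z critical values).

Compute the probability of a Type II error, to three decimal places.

Noncentrality parameter: δ = d·√(n/2) = 0.75 × √(19/2) = 2.3117
Critical value for a two-sided test at α = 0.01: z_{α/2} = 2.576.
Power = Φ(δ − 2.576) + Φ(−δ − 2.576) = Φ(-0.264) + Φ(-4.887) = 0.3958 + 0.0000 = 0.3958.
Type II error: β = 1 − power = 1 − 0.3958 = 0.6042.

β ≈ 0.604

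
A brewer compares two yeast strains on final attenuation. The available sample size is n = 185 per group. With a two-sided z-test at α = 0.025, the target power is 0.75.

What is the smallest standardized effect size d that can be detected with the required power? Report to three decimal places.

Need Φ(δ − 2.241) = 0.75, so δ = 2.241 + 0.674 = 2.916.
(The second rejection-region term Φ(−δ − z_{α/2}) is negligible and dropped.)
δ = d·√(n/2) ⇒ d = δ/√(n/2) = 2.916/√(185/2) = 0.3032.

d ≈ 0.303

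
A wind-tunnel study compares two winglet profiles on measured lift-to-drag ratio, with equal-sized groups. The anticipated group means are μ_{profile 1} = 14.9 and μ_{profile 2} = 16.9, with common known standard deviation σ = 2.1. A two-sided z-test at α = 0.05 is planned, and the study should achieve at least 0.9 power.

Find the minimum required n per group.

n = 24 per group

Standardized effect: d = |μ_{profile 1} − μ_{profile 2}| / σ = |14.9 − 16.9| / 2.1 = 0.9524
Set Φ(δ − 1.960) = 0.9; then δ − 1.960 = Φ⁻¹(0.9) = 1.282, giving δ = 3.242.
(The Φ(−δ − z_{α/2}) term is vanishingly small for δ > 0 and is dropped in the standard sample-size formula.)
δ = d·√(n/2) ⇒ n = 2(δ/d)² = 2 × (3.242 / 0.9524)² = 23.17.
Round up to the next whole unit.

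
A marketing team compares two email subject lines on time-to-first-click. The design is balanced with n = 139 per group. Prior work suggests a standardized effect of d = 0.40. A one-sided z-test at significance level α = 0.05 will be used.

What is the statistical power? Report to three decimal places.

Power ≈ 0.954

Noncentrality parameter: δ = d·√(n/2) = 0.40 × √(139/2) = 3.3347
One-sided α = 0.05 → critical value z_{0.05} = 1.645.
Power = P(Z > 1.645 − δ) = Φ(1.690) = 0.9545.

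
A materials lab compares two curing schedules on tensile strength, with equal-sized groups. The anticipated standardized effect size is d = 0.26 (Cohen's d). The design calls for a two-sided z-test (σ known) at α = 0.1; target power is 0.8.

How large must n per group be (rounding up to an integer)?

n = 183 per group

Set Φ(δ − 1.645) = 0.8; then δ − 1.645 = Φ⁻¹(0.8) = 0.842, giving δ = 2.486.
(For δ > 0 the lower-tail rejection region contributes negligibly to power, so the one-term inversion is standard.)
δ = d·√(n/2) ⇒ n = 2(δ/d)² = 2 × (2.486 / 0.26)² = 182.92.
Rounding up, n = 183 per group.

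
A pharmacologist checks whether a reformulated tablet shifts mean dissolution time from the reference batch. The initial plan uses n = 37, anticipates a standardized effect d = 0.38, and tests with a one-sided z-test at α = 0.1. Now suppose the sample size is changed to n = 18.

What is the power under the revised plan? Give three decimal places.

Power ≈ 0.630

With n = 18: δ = d·√n = 0.38 × √18 = 1.6122. Critical value z_{0.1} = 1.282.
Revised power = P(Z > 1.282 − δ) = Φ(0.331) = 0.6295.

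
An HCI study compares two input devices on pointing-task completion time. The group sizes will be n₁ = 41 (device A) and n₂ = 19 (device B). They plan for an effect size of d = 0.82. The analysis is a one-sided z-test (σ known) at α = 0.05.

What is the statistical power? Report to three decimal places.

Power ≈ 0.905

Noncentrality parameter: δ = d / √(1/n₁ + 1/n₂) = 0.82 / √(1/41 + 1/19) = 2.9547
Critical value for a one-sided test at α = 0.05: z_α = 1.645.
Power = Φ(δ − 1.645) = Φ(1.310) = 0.9049.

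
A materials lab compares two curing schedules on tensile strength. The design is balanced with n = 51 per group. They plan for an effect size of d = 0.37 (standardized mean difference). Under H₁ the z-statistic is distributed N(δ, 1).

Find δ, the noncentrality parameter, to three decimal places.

δ ≈ 1.868

The noncentrality parameter scales effect size by the design's sample-size factor: δ = d·√(n/2) = 0.37 × √(51/2) = 1.8684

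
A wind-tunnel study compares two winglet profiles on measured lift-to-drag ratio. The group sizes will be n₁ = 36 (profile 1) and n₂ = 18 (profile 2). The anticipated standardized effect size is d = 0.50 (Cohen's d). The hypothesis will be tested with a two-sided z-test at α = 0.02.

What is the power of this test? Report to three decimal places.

Power ≈ 0.276

Noncentrality parameter: δ = d / √(1/n₁ + 1/n₂) = 0.50 / √(1/36 + 1/18) = 1.7321
Critical value for a two-sided test at α = 0.02: z_{α/2} = 2.326.
Power = Φ(δ − 2.326) + Φ(−δ − 2.326) = Φ(-0.594) + Φ(-4.058) = 0.2762 + 0.0000 = 0.2762.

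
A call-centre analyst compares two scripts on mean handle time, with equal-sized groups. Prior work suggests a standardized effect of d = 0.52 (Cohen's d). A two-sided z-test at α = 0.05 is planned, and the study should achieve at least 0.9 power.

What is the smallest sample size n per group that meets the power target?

n = 78 per group

Set Φ(δ − 1.960) = 0.9; then δ − 1.960 = Φ⁻¹(0.9) = 1.282, giving δ = 3.242.
(Ignoring the negligible lower-tail rejection probability gives the usual closed-form inversion.)
δ = d·√(n/2) ⇒ n = 2(δ/d)² = 2 × (3.242 / 0.52)² = 77.72.
Rounding up, n = 78 per group.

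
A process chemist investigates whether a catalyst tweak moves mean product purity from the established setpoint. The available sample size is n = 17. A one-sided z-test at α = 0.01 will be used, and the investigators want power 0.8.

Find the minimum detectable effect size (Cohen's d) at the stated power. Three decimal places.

Need Φ(δ − 2.326) = 0.8, so δ = 2.326 + 0.842 = 3.168.
δ = d·√n ⇒ d = δ/√n = 3.168/√17 = 0.7683.

d ≈ 0.768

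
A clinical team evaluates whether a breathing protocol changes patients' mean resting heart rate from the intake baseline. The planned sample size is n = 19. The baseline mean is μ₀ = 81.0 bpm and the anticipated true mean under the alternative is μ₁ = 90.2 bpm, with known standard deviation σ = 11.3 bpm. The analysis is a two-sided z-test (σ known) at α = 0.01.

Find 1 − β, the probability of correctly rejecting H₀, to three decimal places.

Standardized effect: d = |μ₁ − μ₀| / σ = |90.2 − 81.0| / 11.3 = 0.8142
Noncentrality parameter: δ = d·√n = 0.8142 × √19 = 3.5488
Two-sided α = 0.01 → critical value z_{0.005} = 2.576.
Power = Φ(δ − 2.576) + Φ(−δ − 2.576) = Φ(0.973) + Φ(-6.125) = 0.8347 + 0.0000 = 0.8347.

Power ≈ 0.835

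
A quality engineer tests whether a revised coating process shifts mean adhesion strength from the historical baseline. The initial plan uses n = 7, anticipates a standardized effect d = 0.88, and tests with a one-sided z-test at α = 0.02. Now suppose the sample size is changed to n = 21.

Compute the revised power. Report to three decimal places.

With n = 21: δ = d·√n = 0.88 × √21 = 4.0327. Critical value z_{0.02} = 2.054.
Revised power = Φ(δ − 2.054) = Φ(1.979) = 0.9761.

Power ≈ 0.976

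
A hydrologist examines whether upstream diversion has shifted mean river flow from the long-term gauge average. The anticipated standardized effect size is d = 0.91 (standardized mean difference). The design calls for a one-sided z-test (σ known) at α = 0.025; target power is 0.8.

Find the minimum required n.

n = 10

For power 0.8 need Φ(δ − z_{0.025}) = 0.8, so δ = z_{0.025} + z_{0.20} = 1.960 + 0.842 = 2.802.
δ = d·√n ⇒ n = (δ/d)² = (2.802 / 0.91)² = 9.48.
Rounding up, n = 10.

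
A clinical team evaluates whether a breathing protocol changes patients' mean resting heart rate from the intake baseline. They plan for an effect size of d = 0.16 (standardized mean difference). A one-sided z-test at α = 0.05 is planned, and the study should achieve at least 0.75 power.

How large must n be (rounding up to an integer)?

For power 0.75 need Φ(δ − z_{0.05}) = 0.75, so δ = z_{0.05} + z_{0.25} = 1.645 + 0.674 = 2.319.
δ = d·√n ⇒ n = (δ/d)² = (2.319 / 0.16)² = 210.13.
Round up to the next whole unit.

n = 211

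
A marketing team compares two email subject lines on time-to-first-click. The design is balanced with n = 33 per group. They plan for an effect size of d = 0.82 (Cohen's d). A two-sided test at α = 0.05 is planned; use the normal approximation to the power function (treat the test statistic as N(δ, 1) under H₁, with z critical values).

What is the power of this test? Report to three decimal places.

Noncentrality parameter: δ = d·√(n/2) = 0.82 × √(33/2) = 3.3309
Critical value for a two-sided test at α = 0.05: z_{α/2} = 1.960.
Power = Φ(δ − 1.960) + Φ(−δ − 1.960) = Φ(1.371) + Φ(-5.291) = 0.9148 + 0.0000 = 0.9148.

Power ≈ 0.915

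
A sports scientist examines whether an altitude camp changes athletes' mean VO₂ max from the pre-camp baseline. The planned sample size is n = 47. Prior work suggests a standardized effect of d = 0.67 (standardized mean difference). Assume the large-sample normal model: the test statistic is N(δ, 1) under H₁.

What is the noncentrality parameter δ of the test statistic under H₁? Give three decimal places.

The noncentrality parameter scales effect size by the design's sample-size factor: δ = d·√n = 0.67 × √47 = 4.5933

δ ≈ 4.593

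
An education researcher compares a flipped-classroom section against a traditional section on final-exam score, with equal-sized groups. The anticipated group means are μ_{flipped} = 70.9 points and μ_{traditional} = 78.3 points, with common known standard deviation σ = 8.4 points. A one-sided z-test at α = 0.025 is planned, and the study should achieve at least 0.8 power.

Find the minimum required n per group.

Standardized effect: d = |μ_{flipped} − μ_{traditional}| / σ = |70.9 − 78.3| / 8.4 = 0.8810
For power 0.8 need Φ(δ − z_{0.025}) = 0.8, so δ = z_{0.025} + z_{0.20} = 1.960 + 0.842 = 2.802.
δ = d·√(n/2) ⇒ n = 2(δ/d)² = 2 × (2.802 / 0.8810)² = 20.23.
Rounding up, n = 21 per group.

n = 21 per group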